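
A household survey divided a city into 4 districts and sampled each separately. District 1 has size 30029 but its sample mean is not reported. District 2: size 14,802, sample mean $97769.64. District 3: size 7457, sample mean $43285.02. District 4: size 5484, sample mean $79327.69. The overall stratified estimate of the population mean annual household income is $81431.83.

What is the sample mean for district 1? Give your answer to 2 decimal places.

N = 30029 + 14802 + 7457 + 5484 = 57772.
Overall total = μ·N = 81431.83·57772 = 4704479682.76.
Subtract the known strata: 14802·97769.64 + 7457·43285.02 + 5484·79327.69 = 2204995657.38.
Remaining total for district 1: 4704479682.76 − 2204995657.38 = 2499484025.38.
Divide by its size: 2499484025.38 / 30029 = 83235.6730... → 83235.67.

83235.67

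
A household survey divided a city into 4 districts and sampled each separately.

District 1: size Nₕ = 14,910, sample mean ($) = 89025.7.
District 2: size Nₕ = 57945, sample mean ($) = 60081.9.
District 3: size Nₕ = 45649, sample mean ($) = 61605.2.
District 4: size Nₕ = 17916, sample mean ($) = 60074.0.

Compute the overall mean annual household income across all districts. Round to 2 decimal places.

63754.00

N = 14910 + 57945 + 45649 + 17916 = 136420.
The stratified mean weights each stratum mean by its population share Nₕ/N.
Σ Nₕx̄ₕ = 14910·89025.7 + 57945·60081.9 + 45649·61605.2 + 17916·60074.0 = 1327373187 + 3481445695.5 + 2812215774.8 + 1076285784 = 8697320441.3.
Divide by N: 8697320441.3 / 136420 = 63753.9983... → 63754.00.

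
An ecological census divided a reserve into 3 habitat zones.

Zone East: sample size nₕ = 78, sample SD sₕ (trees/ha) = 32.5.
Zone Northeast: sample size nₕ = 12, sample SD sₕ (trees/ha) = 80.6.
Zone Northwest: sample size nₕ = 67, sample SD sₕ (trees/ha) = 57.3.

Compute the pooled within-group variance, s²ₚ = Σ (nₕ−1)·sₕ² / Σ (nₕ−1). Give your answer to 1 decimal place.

Degrees of freedom: 77 + 11 + 66 = 154.
Σ(nₕ−1)sₕ² = 77·1056.25 + 11·6496.36 + 66·3283.29 = 369488.35.
s²ₚ = 369488.35 / 154 = 2399.275 → 2399.3.

2399.3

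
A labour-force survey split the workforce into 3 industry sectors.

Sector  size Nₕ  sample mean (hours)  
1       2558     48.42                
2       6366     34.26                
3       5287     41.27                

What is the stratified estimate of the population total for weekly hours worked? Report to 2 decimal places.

560152.01

Estimate total by summing Nₕ·x̄ₕ over strata.
2558·48.42 + 6366·34.26 + 5287·41.27 = 123858.36 + 218099.16 + 218194.49 = 560152.01.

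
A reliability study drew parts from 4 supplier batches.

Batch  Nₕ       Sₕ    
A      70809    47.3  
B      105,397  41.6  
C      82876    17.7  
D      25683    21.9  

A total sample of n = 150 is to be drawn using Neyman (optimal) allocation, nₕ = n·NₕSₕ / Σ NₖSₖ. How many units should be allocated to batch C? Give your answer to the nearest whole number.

Σ NₕSₕ = 70809·47.3 + 105397·41.6 + 82876·17.7 + 25683·21.9 = 9763143.8.
Share for C: 1466905.2/9763143.8 = 0.15025.
n_C = 150 × 0.15025 = 22.537... → 23.

23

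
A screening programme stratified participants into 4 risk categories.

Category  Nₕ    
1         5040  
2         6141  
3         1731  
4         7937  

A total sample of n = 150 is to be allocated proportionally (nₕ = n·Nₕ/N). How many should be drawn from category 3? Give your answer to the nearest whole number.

N = 5040 + 6141 + 1731 + 7937 = 20849.
n_3 = 150·1731/20849 = 12.454... → 12.

12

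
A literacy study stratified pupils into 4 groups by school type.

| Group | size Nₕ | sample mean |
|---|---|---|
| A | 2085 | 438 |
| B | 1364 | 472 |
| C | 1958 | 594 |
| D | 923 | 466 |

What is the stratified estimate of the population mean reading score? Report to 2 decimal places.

497.66

x̄_st = (Σ Nₕx̄ₕ) / (Σ Nₕ) = (2085·438 + 1364·472 + 1958·594 + 923·466) / 6330
= 3150208 / 6330 = 497.6632... → 497.66.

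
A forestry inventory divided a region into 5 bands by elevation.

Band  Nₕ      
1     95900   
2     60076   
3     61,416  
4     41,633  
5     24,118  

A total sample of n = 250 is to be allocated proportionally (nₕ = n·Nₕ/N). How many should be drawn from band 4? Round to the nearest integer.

37

Share of band 4 = 41633/283143 = 0.14704.
Allocate 250 × 0.14704 = 36.760... → 37.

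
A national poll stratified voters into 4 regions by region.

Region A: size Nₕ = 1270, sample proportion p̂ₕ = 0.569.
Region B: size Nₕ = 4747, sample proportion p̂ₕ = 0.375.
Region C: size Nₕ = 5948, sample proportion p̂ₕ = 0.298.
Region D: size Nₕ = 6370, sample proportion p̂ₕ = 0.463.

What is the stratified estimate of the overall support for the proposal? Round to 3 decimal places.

N = 1270 + 4747 + 5948 + 6370 = 18335.
Overall proportion = Σ (Nₕ/N)·p̂ₕ.
Σ Nₕp̂ₕ = 722.63 + 1780.125 + 1772.504 + 2949.31 = 7224.569.
7224.569 / 18335 = 0.39403... → 0.394.

0.394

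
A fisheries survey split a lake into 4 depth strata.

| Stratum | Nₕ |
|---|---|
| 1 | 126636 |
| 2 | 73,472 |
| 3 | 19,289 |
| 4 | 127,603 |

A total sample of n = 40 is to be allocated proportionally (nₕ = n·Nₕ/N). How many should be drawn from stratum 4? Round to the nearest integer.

15

Share of stratum 4 = 127603/347000 = 0.36773.
Allocate 40 × 0.36773 = 14.709... → 15.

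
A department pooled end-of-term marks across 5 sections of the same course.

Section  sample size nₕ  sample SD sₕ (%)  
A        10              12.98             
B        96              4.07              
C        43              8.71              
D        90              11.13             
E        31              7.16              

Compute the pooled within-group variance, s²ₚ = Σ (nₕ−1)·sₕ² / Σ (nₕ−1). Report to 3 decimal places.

Degrees of freedom: 9 + 95 + 42 + 89 + 30 = 265.
Σ(nₕ−1)sₕ² = 9·168.4804 + 95·16.5649 + 42·75.8641 + 89·123.8769 + 30·51.2656 = 18839.2934.
s²ₚ = 18839.2934 / 265 = 71.09167... → 71.092.

71.092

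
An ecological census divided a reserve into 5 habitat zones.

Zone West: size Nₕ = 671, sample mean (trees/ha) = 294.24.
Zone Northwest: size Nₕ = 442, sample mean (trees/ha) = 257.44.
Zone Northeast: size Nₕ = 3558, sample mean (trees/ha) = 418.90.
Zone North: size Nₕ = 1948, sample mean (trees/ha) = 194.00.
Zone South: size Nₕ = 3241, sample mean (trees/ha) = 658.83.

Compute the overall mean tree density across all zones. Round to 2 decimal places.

437.61

x̄_st = (Σ Nₕx̄ₕ) / (Σ Nₕ) = (671·294.24 + 442·257.44 + 3558·418.90 + 1948·194.00 + 3241·658.83) / 9860
= 4314849.75 / 9860 = 437.6115... → 437.61.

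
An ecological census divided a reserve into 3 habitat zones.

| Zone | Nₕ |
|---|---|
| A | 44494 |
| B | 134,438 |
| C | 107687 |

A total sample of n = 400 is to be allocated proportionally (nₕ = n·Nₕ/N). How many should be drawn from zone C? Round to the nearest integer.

150

N = 44494 + 134438 + 107687 = 286619.
n_C = 400·107687/286619 = 150.286... → 150.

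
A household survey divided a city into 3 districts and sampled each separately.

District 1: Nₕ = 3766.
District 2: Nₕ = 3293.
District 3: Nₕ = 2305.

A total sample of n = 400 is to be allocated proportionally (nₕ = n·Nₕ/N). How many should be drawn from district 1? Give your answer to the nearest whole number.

161

Share of district 1 = 3766/9364 = 0.40218.
Allocate 400 × 0.40218 = 160.871... → 161.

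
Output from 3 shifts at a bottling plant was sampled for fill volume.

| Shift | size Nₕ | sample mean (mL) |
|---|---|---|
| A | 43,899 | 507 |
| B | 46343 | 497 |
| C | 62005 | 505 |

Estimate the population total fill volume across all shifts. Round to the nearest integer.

Population total = Σ Nₕ·x̄ₕ (each stratum's size times its mean).
43899·507 + 46343·497 + 62005·505 = 22256793 + 23032471 + 31312525 = 76601789.

76601789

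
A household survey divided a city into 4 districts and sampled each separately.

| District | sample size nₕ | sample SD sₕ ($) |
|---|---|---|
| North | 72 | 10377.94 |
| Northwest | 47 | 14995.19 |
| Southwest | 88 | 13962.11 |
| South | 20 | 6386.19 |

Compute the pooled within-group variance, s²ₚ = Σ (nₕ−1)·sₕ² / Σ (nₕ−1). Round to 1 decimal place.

North: (72−1)·10377.94² = 71·107701638.6436 = 7646816343.6956
Northwest: (47−1)·14995.19² = 46·224855723.1361 = 10343363264.2606
Southwest: (88−1)·13962.11² = 87·194940515.6521 = 16959824861.7327
South: (20−1)·6386.19² = 19·40783422.7161 = 774885031.6059
Numerator = 35724889501.2948; denominator = Σ(nₕ−1) = 223.
s²ₚ = 35724889501.2948/223 = 160201298.212... → 160201298.2.

160201298.2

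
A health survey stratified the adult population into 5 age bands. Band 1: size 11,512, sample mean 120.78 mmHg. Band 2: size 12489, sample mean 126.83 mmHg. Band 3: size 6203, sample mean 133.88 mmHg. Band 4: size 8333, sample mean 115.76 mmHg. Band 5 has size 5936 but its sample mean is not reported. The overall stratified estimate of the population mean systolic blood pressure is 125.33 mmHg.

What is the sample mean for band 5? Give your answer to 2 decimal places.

N = 11512 + 12489 + 6203 + 8333 + 5936 = 44473.
Overall total = μ·N = 125.33·44473 = 5573801.09.
Subtract the known strata: 11512·120.78 + 12489·126.83 + 6203·133.88 + 8333·115.76 = 4769484.95.
Remaining total for band 5: 5573801.09 − 4769484.95 = 804316.14.
Divide by its size: 804316.14 / 5936 = 135.4980... → 135.50.

135.50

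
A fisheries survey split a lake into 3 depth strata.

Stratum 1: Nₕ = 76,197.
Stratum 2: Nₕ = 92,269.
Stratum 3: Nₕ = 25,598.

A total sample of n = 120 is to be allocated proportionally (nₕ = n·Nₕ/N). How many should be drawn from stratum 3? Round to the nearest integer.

16

Share of stratum 3 = 25598/194064 = 0.13190.
Allocate 120 × 0.13190 = 15.829... → 16.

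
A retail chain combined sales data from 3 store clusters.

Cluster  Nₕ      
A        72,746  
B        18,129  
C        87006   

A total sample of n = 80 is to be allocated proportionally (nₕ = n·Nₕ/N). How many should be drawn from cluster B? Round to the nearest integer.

N = 72746 + 18129 + 87006 = 177881.
n_B = 80·18129/177881 = 8.153... → 8.

8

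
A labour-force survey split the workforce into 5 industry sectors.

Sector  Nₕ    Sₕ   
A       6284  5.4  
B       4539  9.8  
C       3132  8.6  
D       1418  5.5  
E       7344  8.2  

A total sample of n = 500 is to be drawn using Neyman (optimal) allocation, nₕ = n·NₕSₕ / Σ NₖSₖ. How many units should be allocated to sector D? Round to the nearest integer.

Σ NₕSₕ = 6284·5.4 + 4539·9.8 + 3132·8.6 + 1418·5.5 + 7344·8.2 = 173370.8.
Share for D: 7799/173370.8 = 0.04498.
n_D = 500 × 0.04498 = 22.492... → 22.

22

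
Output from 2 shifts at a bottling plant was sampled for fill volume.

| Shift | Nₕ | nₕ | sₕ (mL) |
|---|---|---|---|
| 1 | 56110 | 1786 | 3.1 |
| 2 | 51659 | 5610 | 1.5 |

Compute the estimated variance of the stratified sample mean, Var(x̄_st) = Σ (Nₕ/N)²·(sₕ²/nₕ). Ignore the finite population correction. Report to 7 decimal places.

0.0015508

N = 107769; Wₕ = Nₕ/N.
shift 1: (56110/107769)²·3.1²/1786 = 0.0014585951
shift 2: (51659/107769)²·1.5²/5610 = 0.0000921561
Sum = 0.0015507512 → 0.0015508.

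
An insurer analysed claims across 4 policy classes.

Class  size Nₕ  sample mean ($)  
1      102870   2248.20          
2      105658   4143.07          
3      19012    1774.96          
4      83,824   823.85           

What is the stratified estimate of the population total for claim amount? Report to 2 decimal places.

Population total = Σ Nₕ·x̄ₕ (each stratum's size times its mean).
102870·2248.20 + 105658·4143.07 + 19012·1774.96 + 83824·823.85 = 231272334 + 437748490.06 + 33745539.52 + 69058402.4 = 771824765.98.

771824765.98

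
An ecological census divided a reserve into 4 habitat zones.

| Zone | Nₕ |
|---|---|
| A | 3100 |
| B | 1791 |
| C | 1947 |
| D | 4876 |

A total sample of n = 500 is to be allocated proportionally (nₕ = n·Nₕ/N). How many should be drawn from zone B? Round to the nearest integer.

N = 3100 + 1791 + 1947 + 4876 = 11714.
n_B = 500·1791/11714 = 76.447... → 76.

76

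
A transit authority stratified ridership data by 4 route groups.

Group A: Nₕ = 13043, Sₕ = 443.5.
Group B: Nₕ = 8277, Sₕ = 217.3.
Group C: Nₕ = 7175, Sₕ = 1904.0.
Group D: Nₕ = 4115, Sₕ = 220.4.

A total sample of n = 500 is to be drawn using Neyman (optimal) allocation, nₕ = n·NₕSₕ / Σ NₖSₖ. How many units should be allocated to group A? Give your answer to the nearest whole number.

131

Σ NₕSₕ = 13043·443.5 + 8277·217.3 + 7175·1904.0 + 4115·220.4 = 22151308.6.
Share for A: 5784570.5/22151308.6 = 0.26114.
n_A = 500 × 0.26114 = 130.569... → 131.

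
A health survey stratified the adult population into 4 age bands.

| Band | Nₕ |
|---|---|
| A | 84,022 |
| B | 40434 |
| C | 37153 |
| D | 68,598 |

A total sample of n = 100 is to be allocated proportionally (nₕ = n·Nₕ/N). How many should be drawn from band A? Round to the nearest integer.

Share of band A = 84022/230207 = 0.36498.
Allocate 100 × 0.36498 = 36.498... → 36.

36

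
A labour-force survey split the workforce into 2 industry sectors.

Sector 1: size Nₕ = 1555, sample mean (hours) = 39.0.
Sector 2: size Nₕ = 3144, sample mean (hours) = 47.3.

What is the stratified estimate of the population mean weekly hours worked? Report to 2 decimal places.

44.55

N = 4699; weights Wₕ = Nₕ/N = (0.3309, 0.6691).
x̄_st = Σ Wₕ·x̄ₕ = 0.3309·39.0 + 0.6691·47.3 ≈ 44.5534...
→ 44.55.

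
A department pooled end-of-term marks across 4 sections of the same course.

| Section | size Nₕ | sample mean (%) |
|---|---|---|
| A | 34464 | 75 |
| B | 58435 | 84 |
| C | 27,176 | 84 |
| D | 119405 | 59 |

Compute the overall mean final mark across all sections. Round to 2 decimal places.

N = 239480; weights Wₕ = Nₕ/N = (0.1439, 0.2440, 0.1135, 0.4986).
x̄_st = Σ Wₕ·x̄ₕ = 0.1439·75 + 0.2440·84 + 0.1135·84 + 0.4986·59 ≈ 70.2398...
→ 70.24.

70.24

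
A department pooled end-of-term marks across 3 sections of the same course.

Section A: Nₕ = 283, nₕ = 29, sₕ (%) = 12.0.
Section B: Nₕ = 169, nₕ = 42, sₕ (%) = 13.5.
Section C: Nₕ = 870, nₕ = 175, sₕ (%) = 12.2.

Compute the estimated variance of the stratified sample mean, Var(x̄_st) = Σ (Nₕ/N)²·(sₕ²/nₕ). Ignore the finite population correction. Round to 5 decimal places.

N = 1322; Wₕ = Nₕ/N.
section A: (283/1322)²·12.0²/29 = 0.22754875
section B: (169/1322)²·13.5²/42 = 0.07091347
section C: (870/1322)²·12.2²/175 = 0.36834706
Sum = 0.66680928 → 0.66681.

0.66681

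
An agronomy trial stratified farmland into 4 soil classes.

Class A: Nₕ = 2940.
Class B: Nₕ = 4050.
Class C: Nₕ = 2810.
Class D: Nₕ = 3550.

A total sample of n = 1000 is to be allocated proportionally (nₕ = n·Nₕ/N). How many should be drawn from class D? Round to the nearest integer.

Share of class D = 3550/13350 = 0.26592.
Allocate 1000 × 0.26592 = 265.918... → 266.

266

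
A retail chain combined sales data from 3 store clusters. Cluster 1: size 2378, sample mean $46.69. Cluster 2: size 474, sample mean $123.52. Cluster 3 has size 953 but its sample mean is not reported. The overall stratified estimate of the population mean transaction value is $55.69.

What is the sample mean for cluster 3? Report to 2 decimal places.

Σ Nₕx̄ₕ = N·μ, so 953·x̄_3 = 3805·55.69 − (2378·46.69 + 474·123.52).
= 211900.45 − 169577.3 = 42323.15.
x̄_3 = 42323.15 / 953 = 44.4104... → 44.41.

44.41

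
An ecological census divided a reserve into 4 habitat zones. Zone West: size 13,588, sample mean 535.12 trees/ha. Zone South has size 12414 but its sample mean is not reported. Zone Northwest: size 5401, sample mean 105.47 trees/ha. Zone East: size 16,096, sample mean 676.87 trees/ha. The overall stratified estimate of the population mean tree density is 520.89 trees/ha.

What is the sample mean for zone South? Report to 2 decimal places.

483.81

N = 13588 + 12414 + 5401 + 16096 = 47499.
Overall total = μ·N = 520.89·47499 = 24741754.11.
Subtract the known strata: 13588·535.12 + 5401·105.47 + 16096·676.87 = 18735753.55.
Remaining total for zone South: 24741754.11 − 18735753.55 = 6006000.56.
Divide by its size: 6006000.56 / 12414 = 483.8086... → 483.81.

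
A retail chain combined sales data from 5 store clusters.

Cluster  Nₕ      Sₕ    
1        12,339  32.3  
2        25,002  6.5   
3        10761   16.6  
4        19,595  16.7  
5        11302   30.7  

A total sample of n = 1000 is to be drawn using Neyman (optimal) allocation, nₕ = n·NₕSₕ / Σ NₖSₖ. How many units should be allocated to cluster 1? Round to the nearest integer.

282

Σ NₕSₕ = 12339·32.3 + 25002·6.5 + 10761·16.6 + 19595·16.7 + 11302·30.7 = 1413903.2.
Share for 1: 398549.7/1413903.2 = 0.28188.
n_1 = 1000 × 0.28188 = 281.879... → 282.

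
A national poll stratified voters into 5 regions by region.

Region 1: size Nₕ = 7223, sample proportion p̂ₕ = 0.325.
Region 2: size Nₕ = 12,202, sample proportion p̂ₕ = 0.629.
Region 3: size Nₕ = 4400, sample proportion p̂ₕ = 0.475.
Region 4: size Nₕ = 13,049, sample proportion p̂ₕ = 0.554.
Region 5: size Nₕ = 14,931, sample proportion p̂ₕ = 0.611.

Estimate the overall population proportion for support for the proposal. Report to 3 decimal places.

Wₕ = Nₕ/N with N = 51805: 0.1394, 0.2355, 0.0849, 0.2519, 0.2882.
p̂_st = 0.1394·0.325 + 0.2355·0.629 + 0.0849·0.475 + 0.2519·0.554 + 0.2882·0.611 ≈ 0.54946... → 0.549.

0.549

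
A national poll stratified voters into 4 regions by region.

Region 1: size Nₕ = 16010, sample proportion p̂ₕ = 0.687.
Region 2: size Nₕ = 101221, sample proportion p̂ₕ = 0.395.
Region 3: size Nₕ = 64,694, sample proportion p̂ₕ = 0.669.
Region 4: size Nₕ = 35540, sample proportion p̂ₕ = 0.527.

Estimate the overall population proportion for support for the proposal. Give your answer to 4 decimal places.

0.5196

N = 16010 + 101221 + 64694 + 35540 = 217465.
Overall proportion = Σ (Nₕ/N)·p̂ₕ.
Σ Nₕp̂ₕ = 10998.87 + 39982.295 + 43280.286 + 18729.58 = 112991.031.
112991.031 / 217465 = 0.519583... → 0.5196.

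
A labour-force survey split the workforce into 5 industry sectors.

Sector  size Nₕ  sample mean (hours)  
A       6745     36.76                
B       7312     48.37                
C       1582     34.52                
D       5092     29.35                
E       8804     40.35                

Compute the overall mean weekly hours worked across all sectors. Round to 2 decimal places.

x̄_st = (Σ Nₕx̄ₕ) / (Σ Nₕ) = (6745·36.76 + 7312·48.37 + 1582·34.52 + 5092·29.35 + 8804·40.35) / 29535
= 1160929.88 / 29535 = 39.3069... → 39.31.

39.31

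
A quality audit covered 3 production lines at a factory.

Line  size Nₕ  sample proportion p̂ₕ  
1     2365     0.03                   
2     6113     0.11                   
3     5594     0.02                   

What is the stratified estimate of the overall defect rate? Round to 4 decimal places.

Wₕ = Nₕ/N with N = 14072: 0.1681, 0.4344, 0.3975.
p̂_st = 0.1681·0.03 + 0.4344·0.11 + 0.3975·0.02 ≈ 0.060777... → 0.0608.

0.0608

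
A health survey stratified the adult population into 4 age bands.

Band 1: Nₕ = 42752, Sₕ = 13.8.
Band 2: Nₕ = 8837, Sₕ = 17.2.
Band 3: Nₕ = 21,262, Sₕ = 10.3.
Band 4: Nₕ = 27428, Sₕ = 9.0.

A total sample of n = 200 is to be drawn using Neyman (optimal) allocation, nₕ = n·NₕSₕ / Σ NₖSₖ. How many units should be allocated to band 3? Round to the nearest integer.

36

Σ NₕSₕ = 42752·13.8 + 8837·17.2 + 21262·10.3 + 27428·9.0 = 1207824.6.
Share for 3: 218998.6/1207824.6 = 0.18132.
n_3 = 200 × 0.18132 = 36.263... → 36.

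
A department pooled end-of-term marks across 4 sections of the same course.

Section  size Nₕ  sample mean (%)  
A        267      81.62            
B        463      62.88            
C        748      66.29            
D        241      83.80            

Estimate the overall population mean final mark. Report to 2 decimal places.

N = 1719; weights Wₕ = Nₕ/N = (0.1553, 0.2693, 0.4351, 0.1402).
x̄_st = Σ Wₕ·x̄ₕ = 0.1553·81.62 + 0.2693·62.88 + 0.4351·66.29 + 0.1402·83.80 ≈ 70.2075...
→ 70.21.

70.21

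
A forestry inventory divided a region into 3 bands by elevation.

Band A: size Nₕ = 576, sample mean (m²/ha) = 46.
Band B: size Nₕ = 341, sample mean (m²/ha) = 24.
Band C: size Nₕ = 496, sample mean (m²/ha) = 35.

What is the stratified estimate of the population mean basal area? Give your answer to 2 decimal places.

N = 1413; weights Wₕ = Nₕ/N = (0.4076, 0.2413, 0.3510).
x̄_st = Σ Wₕ·x̄ₕ = 0.4076·46 + 0.2413·24 + 0.3510·35 ≈ 36.8294...
→ 36.83.

36.83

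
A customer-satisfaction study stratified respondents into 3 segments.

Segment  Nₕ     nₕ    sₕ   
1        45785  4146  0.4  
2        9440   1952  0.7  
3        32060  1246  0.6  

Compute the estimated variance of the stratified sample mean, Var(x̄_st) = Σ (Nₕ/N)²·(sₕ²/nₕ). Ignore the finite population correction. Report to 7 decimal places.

0.0000525

N = 87285; Wₕ = Nₕ/N.
segment 1: (45785/87285)²·0.4²/4146 = 0.0000106184
segment 2: (9440/87285)²·0.7²/1952 = 0.0000029362
segment 3: (32060/87285)²·0.6²/1246 = 0.0000389791
Sum = 0.0000525337 → 0.0000525.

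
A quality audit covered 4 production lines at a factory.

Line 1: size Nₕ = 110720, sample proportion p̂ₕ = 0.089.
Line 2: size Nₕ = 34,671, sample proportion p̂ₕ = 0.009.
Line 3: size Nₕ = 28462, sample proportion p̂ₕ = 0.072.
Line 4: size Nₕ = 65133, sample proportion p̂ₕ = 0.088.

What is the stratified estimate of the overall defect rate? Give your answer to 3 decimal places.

0.075

Wₕ = Nₕ/N with N = 238986: 0.4633, 0.1451, 0.1191, 0.2725.
p̂_st = 0.4633·0.089 + 0.1451·0.009 + 0.1191·0.072 + 0.2725·0.088 ≈ 0.07510... → 0.075.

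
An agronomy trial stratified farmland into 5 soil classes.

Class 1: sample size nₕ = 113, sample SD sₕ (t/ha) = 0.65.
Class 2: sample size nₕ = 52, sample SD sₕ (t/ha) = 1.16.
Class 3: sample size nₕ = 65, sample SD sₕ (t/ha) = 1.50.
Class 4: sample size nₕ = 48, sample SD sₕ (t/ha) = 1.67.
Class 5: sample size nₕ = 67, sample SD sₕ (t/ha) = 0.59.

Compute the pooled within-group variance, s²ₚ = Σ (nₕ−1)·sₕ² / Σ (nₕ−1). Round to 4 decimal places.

1: (113−1)·0.65² = 112·0.4225 = 47.32
2: (52−1)·1.16² = 51·1.3456 = 68.6256
3: (65−1)·1.50² = 64·2.25 = 144
4: (48−1)·1.67² = 47·2.7889 = 131.0783
5: (67−1)·0.59² = 66·0.3481 = 22.9746
Numerator = 413.9985; denominator = Σ(nₕ−1) = 340.
s²ₚ = 413.9985/340 = 1.217643... → 1.2176.

1.2176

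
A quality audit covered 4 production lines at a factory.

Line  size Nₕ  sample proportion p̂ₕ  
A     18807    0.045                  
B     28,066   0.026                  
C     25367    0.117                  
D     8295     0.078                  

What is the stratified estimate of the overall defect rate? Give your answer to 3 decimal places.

Wₕ = Nₕ/N with N = 80535: 0.2335, 0.3485, 0.3150, 0.1030.
p̂_st = 0.2335·0.045 + 0.3485·0.026 + 0.3150·0.117 + 0.1030·0.078 ≈ 0.06446... → 0.064.

0.064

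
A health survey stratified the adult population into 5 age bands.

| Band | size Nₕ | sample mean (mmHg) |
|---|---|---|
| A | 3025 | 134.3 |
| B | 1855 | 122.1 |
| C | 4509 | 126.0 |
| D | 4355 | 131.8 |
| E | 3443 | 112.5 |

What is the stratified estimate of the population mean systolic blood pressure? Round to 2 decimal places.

125.81

N = 3025 + 1855 + 4509 + 4355 + 3443 = 17187.
The stratified mean weights each stratum mean by its population share Nₕ/N.
Σ Nₕx̄ₕ = 3025·134.3 + 1855·122.1 + 4509·126.0 + 4355·131.8 + 3443·112.5 = 406257.5 + 226495.5 + 568134 + 573989 + 387337.5 = 2162213.5.
Divide by N: 2162213.5 / 17187 = 125.8052... → 125.81.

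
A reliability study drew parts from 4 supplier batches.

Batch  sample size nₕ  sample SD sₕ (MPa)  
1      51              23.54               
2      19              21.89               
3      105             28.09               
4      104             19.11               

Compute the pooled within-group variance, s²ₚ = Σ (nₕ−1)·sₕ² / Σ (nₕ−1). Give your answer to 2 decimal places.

1: (51−1)·23.54² = 50·554.1316 = 27706.58
2: (19−1)·21.89² = 18·479.1721 = 8625.0978
3: (105−1)·28.09² = 104·789.0481 = 82061.0024
4: (104−1)·19.11² = 103·365.1921 = 37614.7863
Numerator = 156007.4665; denominator = Σ(nₕ−1) = 275.
s²ₚ = 156007.4665/275 = 567.2999... → 567.30.

567.30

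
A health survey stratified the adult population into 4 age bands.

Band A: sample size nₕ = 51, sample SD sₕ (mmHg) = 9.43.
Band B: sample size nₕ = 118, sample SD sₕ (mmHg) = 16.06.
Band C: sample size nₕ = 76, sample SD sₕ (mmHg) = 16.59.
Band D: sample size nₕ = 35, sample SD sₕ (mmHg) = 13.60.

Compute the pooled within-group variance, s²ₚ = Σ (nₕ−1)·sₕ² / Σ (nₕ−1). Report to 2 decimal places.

223.02

A: (51−1)·9.43² = 50·88.9249 = 4446.245
B: (118−1)·16.06² = 117·257.9236 = 30177.0612
C: (76−1)·16.59² = 75·275.2281 = 20642.1075
D: (35−1)·13.60² = 34·184.96 = 6288.64
Numerator = 61554.0537; denominator = Σ(nₕ−1) = 276.
s²ₚ = 61554.0537/276 = 223.0219... → 223.02.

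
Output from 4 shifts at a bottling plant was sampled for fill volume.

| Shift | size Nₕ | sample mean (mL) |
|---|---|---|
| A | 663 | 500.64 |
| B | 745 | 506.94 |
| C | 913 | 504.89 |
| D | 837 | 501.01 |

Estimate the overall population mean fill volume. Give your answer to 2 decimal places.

N = 663 + 745 + 913 + 837 = 3158.
Overall mean = Σ (Nₕ/N)·x̄ₕ — weight by population share, not a simple average.
Σ Nₕx̄ₕ = 663·500.64 + 745·506.94 + 913·504.89 + 837·501.01 = 331924.32 + 377670.3 + 460964.57 + 419345.37 = 1589904.56.
Divide by N: 1589904.56 / 3158 = 503.4530... → 503.45.

503.45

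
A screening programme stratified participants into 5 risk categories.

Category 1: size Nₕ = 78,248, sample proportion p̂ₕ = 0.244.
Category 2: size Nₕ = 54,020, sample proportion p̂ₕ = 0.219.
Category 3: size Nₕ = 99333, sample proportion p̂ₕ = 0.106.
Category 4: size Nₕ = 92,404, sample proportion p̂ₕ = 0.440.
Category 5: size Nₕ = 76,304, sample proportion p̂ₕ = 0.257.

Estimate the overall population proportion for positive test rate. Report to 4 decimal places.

0.2541

N = 78248 + 54020 + 99333 + 92404 + 76304 = 400309.
Overall proportion = Σ (Nₕ/N)·p̂ₕ.
Σ Nₕp̂ₕ = 19092.512 + 11830.38 + 10529.298 + 40657.76 + 19610.128 = 101720.078.
101720.078 / 400309 = 0.254104... → 0.2541.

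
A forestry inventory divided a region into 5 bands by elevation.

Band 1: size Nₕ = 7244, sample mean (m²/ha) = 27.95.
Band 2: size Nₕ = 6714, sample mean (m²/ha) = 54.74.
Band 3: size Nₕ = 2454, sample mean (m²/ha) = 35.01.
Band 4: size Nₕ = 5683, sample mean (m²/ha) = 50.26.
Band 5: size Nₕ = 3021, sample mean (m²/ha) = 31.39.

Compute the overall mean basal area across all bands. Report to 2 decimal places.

N = 7244 + 6714 + 2454 + 5683 + 3021 = 25116.
The stratified mean weights each stratum mean by its population share Nₕ/N.
Σ Nₕx̄ₕ = 7244·27.95 + 6714·54.74 + 2454·35.01 + 5683·50.26 + 3021·31.39 = 202469.8 + 367524.36 + 85914.54 + 285627.58 + 94829.19 = 1036365.47.
Divide by N: 1036365.47 / 25116 = 41.2632... → 41.26.

41.26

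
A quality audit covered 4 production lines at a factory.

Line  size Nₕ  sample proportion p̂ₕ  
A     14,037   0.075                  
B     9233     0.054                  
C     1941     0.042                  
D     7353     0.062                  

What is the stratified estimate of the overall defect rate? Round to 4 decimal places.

N = 14037 + 9233 + 1941 + 7353 = 32564.
Overall proportion = Σ (Nₕ/N)·p̂ₕ.
Σ Nₕp̂ₕ = 1052.775 + 498.582 + 81.522 + 455.886 = 2088.765.
2088.765 / 32564 = 0.064143... → 0.0641.

0.0641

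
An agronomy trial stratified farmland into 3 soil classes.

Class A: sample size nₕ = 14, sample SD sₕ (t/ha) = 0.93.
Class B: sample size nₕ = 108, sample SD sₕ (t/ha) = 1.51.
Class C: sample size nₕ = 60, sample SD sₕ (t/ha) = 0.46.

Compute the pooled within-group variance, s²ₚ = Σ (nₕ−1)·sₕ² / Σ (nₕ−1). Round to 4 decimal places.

Degrees of freedom: 13 + 107 + 59 = 179.
Σ(nₕ−1)sₕ² = 13·0.8649 + 107·2.2801 + 59·0.2116 = 267.6988.
s²ₚ = 267.6988 / 179 = 1.495524... → 1.4955.

1.4955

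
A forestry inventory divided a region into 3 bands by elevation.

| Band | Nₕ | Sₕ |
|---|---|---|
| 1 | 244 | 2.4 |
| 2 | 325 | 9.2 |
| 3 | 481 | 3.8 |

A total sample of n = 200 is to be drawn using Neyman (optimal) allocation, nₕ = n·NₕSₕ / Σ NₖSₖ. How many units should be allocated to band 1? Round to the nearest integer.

22

Σ NₕSₕ = 244·2.4 + 325·9.2 + 481·3.8 = 5403.4.
Share for 1: 585.6/5403.4 = 0.10838.
n_1 = 200 × 0.10838 = 21.675... → 22.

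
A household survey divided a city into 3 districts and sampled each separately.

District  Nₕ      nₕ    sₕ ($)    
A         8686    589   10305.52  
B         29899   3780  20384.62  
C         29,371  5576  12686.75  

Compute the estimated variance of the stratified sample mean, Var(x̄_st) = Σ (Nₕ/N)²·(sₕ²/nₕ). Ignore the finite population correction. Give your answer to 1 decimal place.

N = 67956; Wₕ = Nₕ/N.
district A: (8686/67956)²·10305.52²/589 = 2945.8360
district B: (29899/67956)²·20384.62²/3780 = 21279.9768
district C: (29371/67956)²·12686.75²/5576 = 5392.1237
Sum = 29617.9366 → 29617.9.

29617.9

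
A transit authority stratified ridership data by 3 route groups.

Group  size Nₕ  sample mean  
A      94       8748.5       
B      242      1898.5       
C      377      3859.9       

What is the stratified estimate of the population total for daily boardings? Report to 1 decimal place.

Population total = Σ Nₕ·x̄ₕ (each stratum's size times its mean).
94·8748.5 + 242·1898.5 + 377·3859.9 = 822359 + 459437 + 1455182.3 = 2736978.3.

2736978.3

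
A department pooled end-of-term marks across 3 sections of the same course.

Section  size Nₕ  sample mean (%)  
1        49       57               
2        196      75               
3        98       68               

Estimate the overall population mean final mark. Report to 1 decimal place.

70.4

x̄_st = (Σ Nₕx̄ₕ) / (Σ Nₕ) = (49·57 + 196·75 + 98·68) / 343
= 24157 / 343 = 70.429... → 70.4.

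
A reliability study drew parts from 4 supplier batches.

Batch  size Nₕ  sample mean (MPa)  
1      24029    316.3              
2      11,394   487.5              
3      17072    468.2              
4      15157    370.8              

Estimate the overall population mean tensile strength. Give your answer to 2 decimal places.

395.68

N = 67652; weights Wₕ = Nₕ/N = (0.3552, 0.1684, 0.2524, 0.2240).
x̄_st = Σ Wₕ·x̄ₕ = 0.3552·316.3 + 0.1684·487.5 + 0.2524·468.2 + 0.2240·370.8 ≈ 395.6760...
→ 395.68.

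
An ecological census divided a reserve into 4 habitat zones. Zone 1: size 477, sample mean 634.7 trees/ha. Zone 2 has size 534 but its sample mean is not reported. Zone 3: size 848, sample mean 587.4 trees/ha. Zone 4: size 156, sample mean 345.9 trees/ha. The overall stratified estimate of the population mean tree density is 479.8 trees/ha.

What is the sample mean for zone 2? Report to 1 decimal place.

N = 477 + 534 + 848 + 156 = 2015.
Overall total = μ·N = 479.8·2015 = 966797.
Subtract the known strata: 477·634.7 + 848·587.4 + 156·345.9 = 854827.5.
Remaining total for zone 2: 966797 − 854827.5 = 111969.5.
Divide by its size: 111969.5 / 534 = 209.681... → 209.7.

209.7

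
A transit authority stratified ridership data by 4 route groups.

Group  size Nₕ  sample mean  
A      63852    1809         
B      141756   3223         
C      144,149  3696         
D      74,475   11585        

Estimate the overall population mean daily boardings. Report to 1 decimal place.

4638.9

N = 63852 + 141756 + 144149 + 74475 = 424232.
Weight each subgroup mean by Nₕ/N and sum.
Σ Nₕx̄ₕ = 63852·1809 + 141756·3223 + 144149·3696 + 74475·11585 = 115508268 + 456879588 + 532774704 + 862792875 = 1967955435.
Divide by N: 1967955435 / 424232 = 4638.866... → 4638.9.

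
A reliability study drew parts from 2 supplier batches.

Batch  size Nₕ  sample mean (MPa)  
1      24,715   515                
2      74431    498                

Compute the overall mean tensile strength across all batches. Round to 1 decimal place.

N = 24715 + 74431 = 99146.
Overall mean = Σ (Nₕ/N)·x̄ₕ — weight by population share, not a simple average.
Σ Nₕx̄ₕ = 24715·515 + 74431·498 = 12728225 + 37066638 = 49794863.
Divide by N: 49794863 / 99146 = 502.238... → 502.2.

502.2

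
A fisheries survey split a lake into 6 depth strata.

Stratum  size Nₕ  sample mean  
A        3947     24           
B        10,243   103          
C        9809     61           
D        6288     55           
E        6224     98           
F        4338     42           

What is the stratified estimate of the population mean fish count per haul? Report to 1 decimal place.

70.7

N = 40849; weights Wₕ = Nₕ/N = (0.0966, 0.2508, 0.2401, 0.1539, 0.1524, 0.1062).
x̄_st = Σ Wₕ·x̄ₕ = 0.0966·24 + 0.2508·103 + 0.2401·61 + 0.1539·55 + 0.1524·98 + 0.1062·42 ≈ 70.653...
→ 70.7.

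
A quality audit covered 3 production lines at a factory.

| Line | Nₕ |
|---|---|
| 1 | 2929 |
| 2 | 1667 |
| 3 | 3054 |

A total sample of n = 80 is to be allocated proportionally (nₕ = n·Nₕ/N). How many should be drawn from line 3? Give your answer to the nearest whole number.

32

Share of line 3 = 3054/7650 = 0.39922.
Allocate 80 × 0.39922 = 31.937... → 32.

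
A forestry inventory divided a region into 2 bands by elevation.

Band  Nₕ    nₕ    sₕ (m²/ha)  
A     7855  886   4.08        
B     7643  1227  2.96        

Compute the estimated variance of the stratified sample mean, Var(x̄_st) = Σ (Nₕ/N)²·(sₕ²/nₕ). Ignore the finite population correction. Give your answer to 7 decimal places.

0.0065631

N = 15498; Wₕ = Nₕ/N.
band A: (7855/15498)²·4.08²/886 = 0.0048264484
band B: (7643/15498)²·2.96²/1227 = 0.0017366619
Sum = 0.0065631103 → 0.0065631.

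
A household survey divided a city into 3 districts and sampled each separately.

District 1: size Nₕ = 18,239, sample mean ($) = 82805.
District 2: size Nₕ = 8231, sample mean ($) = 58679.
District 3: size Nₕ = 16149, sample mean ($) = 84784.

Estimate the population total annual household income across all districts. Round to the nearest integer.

3362444060

Estimate total by summing Nₕ·x̄ₕ over strata.
18239·82805 + 8231·58679 + 16149·84784 = 1510280395 + 482986849 + 1369176816 = 3362444060.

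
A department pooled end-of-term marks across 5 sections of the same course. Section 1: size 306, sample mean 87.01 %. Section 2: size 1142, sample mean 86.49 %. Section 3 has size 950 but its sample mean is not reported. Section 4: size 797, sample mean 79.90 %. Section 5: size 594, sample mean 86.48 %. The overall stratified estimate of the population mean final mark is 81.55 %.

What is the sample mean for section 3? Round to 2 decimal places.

Σ Nₕx̄ₕ = N·μ, so 950·x̄_3 = 3789·81.55 − (306·87.01 + 1142·86.49 + 797·79.90 + 594·86.48).
= 308992.95 − 240446.06 = 68546.89.
x̄_3 = 68546.89 / 950 = 72.1546... → 72.15.

72.15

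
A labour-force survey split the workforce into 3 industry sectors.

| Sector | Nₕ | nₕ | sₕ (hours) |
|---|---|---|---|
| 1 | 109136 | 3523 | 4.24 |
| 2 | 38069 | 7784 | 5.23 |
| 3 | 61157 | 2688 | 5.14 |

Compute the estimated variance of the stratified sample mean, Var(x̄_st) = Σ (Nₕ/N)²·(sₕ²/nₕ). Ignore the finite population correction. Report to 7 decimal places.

0.0023640

N = 208362. Term for each stratum: Wₕ²sₕ²/nₕ.
Var(x̄_st) = 0.0013999680 + 0.0001173023 + 0.0008467443 = 0.0023640146 → 0.0023640.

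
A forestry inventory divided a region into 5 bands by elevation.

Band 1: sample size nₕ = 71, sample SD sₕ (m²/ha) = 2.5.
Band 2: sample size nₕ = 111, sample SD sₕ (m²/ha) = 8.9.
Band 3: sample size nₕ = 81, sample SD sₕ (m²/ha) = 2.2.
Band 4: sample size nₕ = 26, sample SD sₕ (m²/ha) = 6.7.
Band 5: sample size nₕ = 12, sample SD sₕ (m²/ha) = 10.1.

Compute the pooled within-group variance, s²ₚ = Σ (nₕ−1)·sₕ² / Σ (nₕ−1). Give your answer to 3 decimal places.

Degrees of freedom: 70 + 110 + 80 + 25 + 11 = 296.
Σ(nₕ−1)sₕ² = 70·6.25 + 110·79.21 + 80·4.84 + 25·44.89 + 11·102.01 = 11782.16.
s²ₚ = 11782.16 / 296 = 39.80459... → 39.805.

39.805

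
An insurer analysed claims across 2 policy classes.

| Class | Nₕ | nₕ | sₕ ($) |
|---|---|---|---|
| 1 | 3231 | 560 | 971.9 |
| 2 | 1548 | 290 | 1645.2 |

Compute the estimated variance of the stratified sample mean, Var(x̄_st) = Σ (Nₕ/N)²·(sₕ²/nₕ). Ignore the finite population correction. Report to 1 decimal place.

N = 4779; Wₕ = Nₕ/N.
class 1: (3231/4779)²·971.9²/560 = 771.0011
class 2: (1548/4779)²·1645.2²/290 = 979.2808
Sum = 1750.2819 → 1750.3.

1750.3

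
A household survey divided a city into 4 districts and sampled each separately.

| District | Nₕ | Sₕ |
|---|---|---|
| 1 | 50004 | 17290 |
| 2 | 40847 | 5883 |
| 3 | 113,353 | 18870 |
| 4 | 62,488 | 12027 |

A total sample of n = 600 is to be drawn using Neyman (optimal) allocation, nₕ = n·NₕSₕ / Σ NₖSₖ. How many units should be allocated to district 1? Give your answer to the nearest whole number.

1: NₕSₕ = 50004·17290 = 864569160
2: NₕSₕ = 40847·5883 = 240302901
3: NₕSₕ = 113353·18870 = 2138971110
4: NₕSₕ = 62488·12027 = 751543176
Σ NₕSₕ = 3995386347.
n_1 = 600·864569160/3995386347 = 129.835... → 130.

130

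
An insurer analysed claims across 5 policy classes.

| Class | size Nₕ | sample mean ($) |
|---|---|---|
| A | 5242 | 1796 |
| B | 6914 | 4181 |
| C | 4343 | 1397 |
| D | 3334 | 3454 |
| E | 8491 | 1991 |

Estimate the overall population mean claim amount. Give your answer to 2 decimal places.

2570.63

x̄_st = (Σ Nₕx̄ₕ) / (Σ Nₕ) = (5242·1796 + 6914·4181 + 4343·1397 + 3334·3454 + 8491·1991) / 28324
= 72810454 / 28324 = 2570.6275... → 2570.63.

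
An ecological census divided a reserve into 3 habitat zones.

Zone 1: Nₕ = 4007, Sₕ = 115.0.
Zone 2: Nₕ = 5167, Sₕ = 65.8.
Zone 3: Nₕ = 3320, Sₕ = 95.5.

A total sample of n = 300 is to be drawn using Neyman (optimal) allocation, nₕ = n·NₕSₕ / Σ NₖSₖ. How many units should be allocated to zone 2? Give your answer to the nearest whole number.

Σ NₕSₕ = 4007·115.0 + 5167·65.8 + 3320·95.5 = 1117853.6.
Share for 2: 339988.6/1117853.6 = 0.30414.
n_2 = 300 × 0.30414 = 91.243... → 91.

91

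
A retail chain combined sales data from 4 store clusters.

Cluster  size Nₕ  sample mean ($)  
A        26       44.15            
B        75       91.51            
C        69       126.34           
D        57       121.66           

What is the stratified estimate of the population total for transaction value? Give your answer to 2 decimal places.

A: 26·44.15 = 1147.9
B: 75·91.51 = 6863.25
C: 69·126.34 = 8717.46
D: 57·121.66 = 6934.62
τ̂ = Σ Nₕx̄ₕ = 23663.23.

23663.23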